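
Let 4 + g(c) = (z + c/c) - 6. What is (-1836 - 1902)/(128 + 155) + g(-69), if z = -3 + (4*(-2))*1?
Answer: -9398/283 ≈ -33.208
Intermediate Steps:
z = -11 (z = -3 - 8*1 = -3 - 8 = -11)
g(c) = -20 (g(c) = -4 + ((-11 + c/c) - 6) = -4 + ((-11 + 1) - 6) = -4 + (-10 - 6) = -4 - 16 = -20)
(-1836 - 1902)/(128 + 155) + g(-69) = (-1836 - 1902)/(128 + 155) - 20 = -3738/283 - 20 = -9398/283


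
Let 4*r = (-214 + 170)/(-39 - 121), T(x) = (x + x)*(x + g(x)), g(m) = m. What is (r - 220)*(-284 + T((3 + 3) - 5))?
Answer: 246323/4 ≈ 61581.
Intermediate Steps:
T(x) = 4*x**2 (T(x) = (x + x)*(x + x) = (2*x)*(2*x) = 4*x**2)
r = 11/160 (r = ((-214 + 170)/(-39 - 121))/4 = (-44/(-160))/4 = (-44*(-1/160))/4 = (1/4)*(11/40) = 11/160 ≈ 0.068750)
(r - 220)*(-284 + T((3 + 3) - 5)) = (11/160 - 220)*(-284 + 4*((3 + 3) - 5)**2) = -35189*(-284 + 4*(6 - 5)**2)/160 = -35189*(-284 + 4*1**2)/160 = -35189*(-284 + 4*1)/160 = -35189*(-284 + 4)/160 = -35189/160*(-280) = 246323/4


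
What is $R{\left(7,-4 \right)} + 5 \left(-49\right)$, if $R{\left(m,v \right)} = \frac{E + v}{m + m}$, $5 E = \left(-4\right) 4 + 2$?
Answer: $- \frac{8592}{35} \approx -245.49$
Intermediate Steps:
$E = - \frac{14}{5}$ ($E = \frac{\left(-4\right) 4 + 2}{5} = \frac{-16 + 2}{5} = \frac{1}{5} \left(-14\right) = - \frac{14}{5} \approx -2.8$)
$R{\left(m,v \right)} = \frac{- \frac{14}{5} + v}{2 m}$ ($R{\left(m,v \right)} = \frac{- \frac{14}{5} + v}{m + m} = \frac{- \frac{14}{5} + v}{2 m}$)
$R{\left(7,-4 \right)} + 5 \left(-49\right) = \frac{-14 + 5 \left(-4\right)}{10 \cdot 7} + 5 \left(-49\right) = \frac{1}{10} \cdot \frac{1}{7} \left(-14 - 20\right) - 245 = \frac{1}{10} \cdot \frac{1}{7} \left(-34\right) - 245 = - \frac{17}{35} - 245 = - \frac{8592}{35}$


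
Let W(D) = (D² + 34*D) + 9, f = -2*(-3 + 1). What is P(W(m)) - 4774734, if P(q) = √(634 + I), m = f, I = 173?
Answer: -4774734 + √807 ≈ -4.7747e+6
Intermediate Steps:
f = 4 (f = -2*(-2) = 4)
m = 4
W(D) = 9 + D² + 34*D
P(q) = √807 (P(q) = √(634 + 173) = √807)
P(W(m)) - 4774734 = √807 - 4774734 = -4774734 + √807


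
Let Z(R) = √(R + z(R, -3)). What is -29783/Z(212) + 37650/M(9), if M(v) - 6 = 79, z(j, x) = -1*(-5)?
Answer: 7530/17 - 29783*√217/217 ≈ -1578.9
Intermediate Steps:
z(j, x) = 5
M(v) = 85 (M(v) = 6 + 79 = 85)
Z(R) = √(5 + R) (Z(R) = √(R + 5) = √(5 + R))
-29783/Z(212) + 37650/M(9) = -29783/√(5 + 212) + 37650/85 = -29783*√217/217 + 37650*(1/85) = -29783*√217/217 + 7530/17 = 7530/17 - 29783*√217/217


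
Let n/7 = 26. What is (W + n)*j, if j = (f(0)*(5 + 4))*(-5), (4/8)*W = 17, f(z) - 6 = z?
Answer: -58320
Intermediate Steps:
n = 182 (n = 7*26 = 182)
f(z) = 6 + z
W = 34 (W = 2*17 = 34)
j = -270 (j = ((6 + 0)*(5 + 4))*(-5) = (6*9)*(-5) = 54*(-5) = -270)
(W + n)*j = (34 + 182)*(-270) = 216*(-270) = -58320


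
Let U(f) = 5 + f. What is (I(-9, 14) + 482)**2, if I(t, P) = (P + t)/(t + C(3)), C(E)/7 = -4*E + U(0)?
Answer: 781258401/3364 ≈ 2.3224e+5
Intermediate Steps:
C(E) = 35 - 28*E (C(E) = 7*(-4*E + (5 + 0)) = 7*(-4*E + 5) = 7*(5 - 4*E) = 35 - 28*E)
I(t, P) = (P + t)/(-49 + t) (I(t, P) = (P + t)/(t + (35 - 28*3)) = (P + t)/(t + (35 - 84)) = (P + t)/(t - 49) = (P + t)/(-49 + t))
(I(-9, 14) + 482)**2 = ((14 - 9)/(-49 - 9) + 482)**2 = (5/(-58) + 482)**2 = (-1/58*5 + 482)**2 = (-5/58 + 482)**2 = (27951/58)**2 = 781258401/3364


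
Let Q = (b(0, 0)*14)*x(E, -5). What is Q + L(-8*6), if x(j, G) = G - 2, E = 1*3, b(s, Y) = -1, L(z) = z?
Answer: 50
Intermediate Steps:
E = 3
x(j, G) = -2 + G
Q = 98 (Q = (-1*14)*(-2 - 5) = -14*(-7) = 98)
Q + L(-8*6) = 98 - 8*6 = 98 - 48 = 50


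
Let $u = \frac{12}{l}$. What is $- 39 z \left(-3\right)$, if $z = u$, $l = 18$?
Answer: $78$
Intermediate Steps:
$u = \frac{2}{3}$ ($u = \frac{12}{18} = 12 \cdot \frac{1}{18} = \frac{2}{3} \approx 0.66667$)
$z = \frac{2}{3} \approx 0.66667$
$- 39 z \left(-3\right) = \left(-39\right) \frac{2}{3} \left(-3\right) = \left(-26\right) \left(-3\right) = 78$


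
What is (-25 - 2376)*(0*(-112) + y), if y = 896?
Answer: -2151296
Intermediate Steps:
(-25 - 2376)*(0*(-112) + y) = (-25 - 2376)*(0*(-112) + 896) = -2401*(0 + 896) = -2401*896 = -2151296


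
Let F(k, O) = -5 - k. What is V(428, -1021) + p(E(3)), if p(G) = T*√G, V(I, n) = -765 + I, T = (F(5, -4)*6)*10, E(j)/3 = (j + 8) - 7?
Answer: -337 - 1200*√3 ≈ -2415.5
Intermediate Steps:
E(j) = 3 + 3*j (E(j) = 3*((j + 8) - 7) = 3*((8 + j) - 7) = 3*(1 + j) = 3 + 3*j)
T = -600 (T = ((-5 - 1*5)*6)*10 = ((-5 - 5)*6)*10 = -10*6*10 = -60*10 = -600)
p(G) = -600*√G
V(428, -1021) + p(E(3)) = (-765 + 428) - 600*√(3 + 3*3) = -337 - 600*√(3 + 9) = -337 - 1200*√3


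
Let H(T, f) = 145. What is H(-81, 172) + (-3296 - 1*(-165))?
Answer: -2986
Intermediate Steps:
H(-81, 172) + (-3296 - 1*(-165)) = 145 + (-3296 - 1*(-165)) = 145 + (-3296 + 165) = 145 - 3131 = -2986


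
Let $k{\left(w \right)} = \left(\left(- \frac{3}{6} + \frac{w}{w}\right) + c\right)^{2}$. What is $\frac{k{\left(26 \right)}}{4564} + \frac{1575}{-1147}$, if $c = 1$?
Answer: $- \frac{28742877}{20939632} \approx -1.3727$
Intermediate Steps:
$k{\left(w \right)} = \frac{9}{4}$ ($k{\left(w \right)} = \left(\left(- \frac{3}{6} + \frac{w}{w}\right) + 1\right)^{2} = \left(\left(\left(-3\right) \frac{1}{6} + 1\right) + 1\right)^{2} = \left(\left(- \frac{1}{2} + 1\right) + 1\right)^{2} = \left(\frac{1}{2} + 1\right)^{2} = \left(\frac{3}{2}\right)^{2} = \frac{9}{4}$)
$\frac{k{\left(26 \right)}}{4564} + \frac{1575}{-1147} = \frac{9}{4 \cdot 4564} + \frac{1575}{-1147} = \frac{9}{4} \cdot \frac{1}{4564} + 1575 \left(- \frac{1}{1147}\right) = \frac{9}{18256} - \frac{1575}{1147} = - \frac{28742877}{20939632}$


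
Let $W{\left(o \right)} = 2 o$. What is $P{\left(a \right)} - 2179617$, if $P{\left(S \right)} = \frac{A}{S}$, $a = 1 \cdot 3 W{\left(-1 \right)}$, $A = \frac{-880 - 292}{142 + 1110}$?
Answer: $- \frac{4093320433}{1878} \approx -2.1796 \cdot 10^{6}$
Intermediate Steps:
$A = - \frac{293}{313}$ ($A = - \frac{1172}{1252} = \left(-1172\right) \frac{1}{1252} = - \frac{293}{313} \approx -0.9361$)
$a = -6$ ($a = 1 \cdot 3 \cdot 2 \left(-1\right) = 3 \left(-2\right) = -6$)
$P{\left(S \right)} = - \frac{293}{313 S}$
$P{\left(a \right)} - 2179617 = - \frac{293}{313 \left(-6\right)} - 2179617 = \left(- \frac{293}{313}\right) \left(- \frac{1}{6}\right) - 2179617 = \frac{293}{1878} - 2179617 = - \frac{4093320433}{1878}$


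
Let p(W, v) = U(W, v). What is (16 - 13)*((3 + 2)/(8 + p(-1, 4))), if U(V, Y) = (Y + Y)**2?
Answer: 5/24 ≈ 0.20833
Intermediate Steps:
U(V, Y) = 4*Y**2 (U(V, Y) = (2*Y)**2 = 4*Y**2)
p(W, v) = 4*v**2
(16 - 13)*((3 + 2)/(8 + p(-1, 4))) = (16 - 13)*((3 + 2)/(8 + 4*4**2)) = 3*(5/(8 + 4*16)) = 3*(5/(8 + 64)) = 3*(5/72) = 5/24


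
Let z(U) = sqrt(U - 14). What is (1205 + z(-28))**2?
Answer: (1205 + I*sqrt(42))**2 ≈ 1.452e+6 + 1.562e+4*I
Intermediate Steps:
z(U) = sqrt(-14 + U)
(1205 + z(-28))**2 = (1205 + sqrt(-14 - 28))**2 = (1205 + sqrt(-42))**2 = (1205 + I*sqrt(42))**2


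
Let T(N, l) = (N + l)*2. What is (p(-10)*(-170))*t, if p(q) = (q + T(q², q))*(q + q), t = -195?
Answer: -112710000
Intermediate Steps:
T(N, l) = 2*N + 2*l
p(q) = 2*q*(2*q² + 3*q) (p(q) = (q + (2*q² + 2*q))*(q + q) = (q + (2*q + 2*q²))*(2*q) = (2*q² + 3*q)*(2*q) = 2*q*(2*q² + 3*q))
(p(-10)*(-170))*t = (((-10)²*(6 + 4*(-10)))*(-170))*(-195) = ((100*(6 - 40))*(-170))*(-195) = ((100*(-34))*(-170))*(-195) = -3400*(-170)*(-195) = 578000*(-195) = -112710000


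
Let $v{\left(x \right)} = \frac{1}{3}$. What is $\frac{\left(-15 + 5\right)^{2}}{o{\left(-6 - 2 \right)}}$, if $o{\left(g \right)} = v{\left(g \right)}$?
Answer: $300$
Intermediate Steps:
$v{\left(x \right)} = \frac{1}{3}$
$o{\left(g \right)} = \frac{1}{3}$
$\frac{\left(-15 + 5\right)^{2}}{o{\left(-6 - 2 \right)}} = \left(-15 + 5\right)^{2} \frac{1}{\frac{1}{3}} = \left(-10\right)^{2} \cdot 3 = 100 \cdot 3 = 300$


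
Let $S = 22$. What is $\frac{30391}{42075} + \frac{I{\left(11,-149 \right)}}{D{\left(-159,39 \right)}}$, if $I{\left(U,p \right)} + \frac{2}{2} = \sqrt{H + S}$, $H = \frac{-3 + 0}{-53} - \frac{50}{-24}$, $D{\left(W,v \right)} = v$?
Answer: $\frac{381058}{546975} + \frac{\sqrt{2441127}}{12402} \approx 0.82265$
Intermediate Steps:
$H = \frac{1361}{636}$ ($H = \left(-3\right) \left(- \frac{1}{53}\right) - - \frac{25}{12} = \frac{3}{53} + \frac{25}{12} = \frac{1361}{636} \approx 2.1399$)
$I{\left(U,p \right)} = -1 + \frac{\sqrt{2441127}}{318}$ ($I{\left(U,p \right)} = -1 + \sqrt{\frac{1361}{636} + 22} = -1 + \sqrt{\frac{15353}{636}} = -1 + \frac{\sqrt{2441127}}{318}$)
$\frac{30391}{42075} + \frac{I{\left(11,-149 \right)}}{D{\left(-159,39 \right)}} = \frac{30391}{42075} + \frac{-1 + \frac{\sqrt{2441127}}{318}}{39} = 30391 \cdot \frac{1}{42075} + \left(-1 + \frac{\sqrt{2441127}}{318}\right) \frac{1}{39} = \frac{30391}{42075} - \left(\frac{1}{39} - \frac{\sqrt{2441127}}{12402}\right) = \frac{381058}{546975} + \frac{\sqrt{2441127}}{12402}$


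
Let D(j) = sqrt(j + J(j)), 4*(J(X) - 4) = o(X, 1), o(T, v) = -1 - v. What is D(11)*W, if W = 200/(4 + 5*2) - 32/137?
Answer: 6738*sqrt(58)/959 ≈ 53.509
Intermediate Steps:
J(X) = 7/2 (J(X) = 4 + (-1 - 1*1)/4 = 4 + (-1 - 1)/4 = 4 + (1/4)*(-2) = 4 - 1/2 = 7/2)
D(j) = sqrt(7/2 + j) (D(j) = sqrt(j + 7/2) = sqrt(7/2 + j))
W = 13476/959 (W = 200/(4 + 10) - 32*1/137 = 200/14 - 32/137 = 200*(1/14) - 32/137 = 100/7 - 32/137 = 13476/959 ≈ 14.052)
D(11)*W = (sqrt(14 + 4*11)/2)*(13476/959) = (sqrt(14 + 44)/2)*(13476/959) = (sqrt(58)/2)*(13476/959) = 6738*sqrt(58)/959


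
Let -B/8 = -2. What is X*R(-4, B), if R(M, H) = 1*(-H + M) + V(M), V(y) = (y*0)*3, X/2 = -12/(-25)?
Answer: -96/5 ≈ -19.200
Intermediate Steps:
B = 16 (B = -8*(-2) = 16)
X = 24/25 (X = 2*(-12/(-25)) = 2*(-12*(-1/25)) = 2*(12/25) = 24/25 ≈ 0.96000)
V(y) = 0 (V(y) = 0*3 = 0)
R(M, H) = M - H (R(M, H) = 1*(-H + M) + 0 = 1*(M - H) + 0 = (M - H) + 0 = M - H)
X*R(-4, B) = 24*(-4 - 1*16)/25 = 24*(-4 - 16)/25 = (24/25)*(-20) = -96/5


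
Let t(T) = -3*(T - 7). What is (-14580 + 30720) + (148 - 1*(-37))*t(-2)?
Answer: 21135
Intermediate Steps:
t(T) = 21 - 3*T (t(T) = -3*(-7 + T) = 21 - 3*T)
(-14580 + 30720) + (148 - 1*(-37))*t(-2) = (-14580 + 30720) + (148 - 1*(-37))*(21 - 3*(-2)) = 16140 + (148 + 37)*(21 + 6) = 16140 + 185*27 = 16140 + 4995 = 21135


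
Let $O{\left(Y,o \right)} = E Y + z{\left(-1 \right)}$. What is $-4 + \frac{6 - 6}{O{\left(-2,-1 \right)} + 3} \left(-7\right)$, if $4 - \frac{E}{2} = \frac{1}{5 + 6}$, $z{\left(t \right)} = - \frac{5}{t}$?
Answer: $-4$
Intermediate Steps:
$E = \frac{86}{11}$ ($E = 8 - \frac{2}{5 + 6} = 8 - \frac{2}{11} = \frac{86}{11} \approx 7.8182$)
$O{\left(Y,o \right)} = 5 + \frac{86 Y}{11}$ ($O{\left(Y,o \right)} = \frac{86 Y}{11} - \frac{5}{-1} = \frac{86 Y}{11} - -5 = \frac{86 Y}{11} + 5 = 5 + \frac{86 Y}{11}$)
$-4 + \frac{6 - 6}{O{\left(-2,-1 \right)} + 3} \left(-7\right) = -4 + \frac{6 - 6}{\left(5 + \frac{86}{11} \left(-2\right)\right) + 3} \left(-7\right) = -4 + \frac{0}{\left(5 - \frac{172}{11}\right) + 3} \left(-7\right) = -4 + \frac{0}{- \frac{117}{11} + 3} \left(-7\right) = -4 + \frac{0}{- \frac{84}{11}} \left(-7\right) = -4 + 0 \left(- \frac{11}{84}\right) \left(-7\right) = -4 + 0 \left(-7\right) = -4 + 0 = -4$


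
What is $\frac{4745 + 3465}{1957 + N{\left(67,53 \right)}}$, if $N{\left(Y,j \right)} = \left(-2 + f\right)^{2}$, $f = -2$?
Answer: $\frac{8210}{1973} \approx 4.1612$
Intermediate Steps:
$N{\left(Y,j \right)} = 16$ ($N{\left(Y,j \right)} = \left(-2 - 2\right)^{2} = \left(-4\right)^{2} = 16$)
$\frac{4745 + 3465}{1957 + N{\left(67,53 \right)}} = \frac{4745 + 3465}{1957 + 16} = \frac{8210}{1973}$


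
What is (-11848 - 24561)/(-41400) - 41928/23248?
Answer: -2416801/2615400 ≈ -0.92407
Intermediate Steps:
(-11848 - 24561)/(-41400) - 41928/23248 = -36409*(-1/41400) - 41928*1/23248 = 1583/1800 - 5241/2906 = -2416801/2615400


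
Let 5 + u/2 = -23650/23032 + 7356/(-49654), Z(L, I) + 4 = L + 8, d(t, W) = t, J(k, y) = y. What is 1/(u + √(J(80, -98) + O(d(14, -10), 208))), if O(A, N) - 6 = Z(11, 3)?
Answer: -252381302601495078/4690454879394969701 - 20435807804345956*I*√77/4690454879394969701 ≈ -0.053807 - 0.038232*I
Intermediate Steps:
Z(L, I) = 4 + L (Z(L, I) = -4 + (L + 8) = -4 + (8 + L) = 4 + L)
O(A, N) = 21 (O(A, N) = 6 + (4 + 11) = 6 + 15 = 21)
u = -1765473783/142953866 (u = -10 + 2*(-23650/23032 + 7356/(-49654)) = -10 + 2*(-23650*1/23032 + 7356*(-1/49654)) = -10 + 2*(-11825/11516 - 3678/24827) = -10 + 2*(-335935123/285907732) = -10 - 335935123/142953866 = -1765473783/142953866 ≈ -12.350)
1/(u + √(J(80, -98) + O(d(14, -10), 208))) = 1/(-1765473783/142953866 + √(-98 + 21)) = 1/(-1765473783/142953866 + √(-77)) = 1/(-1765473783/142953866 + I*√77)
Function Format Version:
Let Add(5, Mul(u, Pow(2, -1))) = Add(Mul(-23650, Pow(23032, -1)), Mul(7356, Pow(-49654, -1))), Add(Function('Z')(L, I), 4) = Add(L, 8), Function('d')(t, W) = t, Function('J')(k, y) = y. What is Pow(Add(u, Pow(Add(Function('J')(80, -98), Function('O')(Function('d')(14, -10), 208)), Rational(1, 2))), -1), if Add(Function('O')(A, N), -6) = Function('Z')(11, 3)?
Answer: Add(Rational(-252381302601495078, 4690454879394969701), Mul(Rational(-20435807804345956, 4690454879394969701), I, Pow(77, Rational(1, 2)))) ≈ Add(-0.053807, Mul(-0.038232, I))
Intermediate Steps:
Function('Z')(L, I) = Add(4, L) (Function('Z')(L, I) = Add(-4, Add(L, 8)) = Add(-4, Add(8, L)) = Add(4, L))
Function('O')(A, N) = 21 (Function('O')(A, N) = Add(6, Add(4, 11)) = Add(6, 15) = 21)
u = Rational(-1765473783, 142953866) (u = Add(-10, Mul(2, Add(Mul(-23650, Pow(23032, -1)), Mul(7356, Pow(-49654, -1))))) = Add(-10, Mul(2, Add(Mul(-23650, Rational(1, 23032)), Mul(7356, Rational(-1, 49654))))) = Add(-10, Mul(2, Add(Rational(-11825, 11516), Rational(-3678, 24827)))) = Add(-10, Mul(2, Rational(-335935123, 285907732))) = Add(-10, Rational(-335935123, 142953866)) = Rational(-1765473783, 142953866) ≈ -12.350)
Pow(Add(u, Pow(Add(Function('J')(80, -98), Function('O')(Function('d')(14, -10), 208)), Rational(1, 2))), -1) = Pow(Add(Rational(-1765473783, 142953866), Pow(Add(-98, 21), Rational(1, 2))), -1) = Pow(Add(Rational(-1765473783, 142953866), Pow(-77, Rational(1, 2))), -1) = Pow(Add(Rational(-1765473783, 142953866), Mul(I, Pow(77, Rational(1, 2)))), -1)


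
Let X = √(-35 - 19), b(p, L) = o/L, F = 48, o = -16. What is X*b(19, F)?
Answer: -I*√6 ≈ -2.4495*I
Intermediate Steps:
b(p, L) = -16/L
X = 3*I*√6 (X = √(-54) = 3*I*√6 ≈ 7.3485*I)
X*b(19, F) = (3*I*√6)*(-16/48) = (3*I*√6)*(-16*1/48) = (3*I*√6)*(-⅓) = -I*√6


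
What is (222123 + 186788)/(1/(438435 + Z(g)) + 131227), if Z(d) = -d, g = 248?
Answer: 179179484357/57501965450 ≈ 3.1161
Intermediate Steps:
(222123 + 186788)/(1/(438435 + Z(g)) + 131227) = (222123 + 186788)/(1/(438435 - 1*248) + 131227) = 408911/(1/(438435 - 248) + 131227) = 408911/(1/438187 + 131227) = 408911/(57501965450/438187) = 408911*(438187/57501965450) = 179179484357/57501965450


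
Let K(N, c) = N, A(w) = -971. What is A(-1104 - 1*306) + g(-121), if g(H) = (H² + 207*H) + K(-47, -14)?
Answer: -11424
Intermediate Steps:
g(H) = -47 + H² + 207*H (g(H) = (H² + 207*H) - 47 = -47 + H² + 207*H)
A(-1104 - 1*306) + g(-121) = -971 + (-47 + (-121)² + 207*(-121)) = -971 + (-47 + 14641 - 25047) = -971 - 10453 = -11424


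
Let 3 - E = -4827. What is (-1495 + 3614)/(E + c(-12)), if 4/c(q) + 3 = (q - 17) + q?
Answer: 23309/53129 ≈ 0.43872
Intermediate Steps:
E = 4830 (E = 3 - 1*(-4827) = 3 + 4827 = 4830)
c(q) = 4/(-20 + 2*q) (c(q) = 4/(-3 + ((q - 17) + q)) = 4/(-3 + ((-17 + q) + q)) = 4/(-3 + (-17 + 2*q)) = 4/(-20 + 2*q))
(-1495 + 3614)/(E + c(-12)) = (-1495 + 3614)/(4830 + 2/(-10 - 12)) = 2119/(4830 + 2/(-22)) = 2119/(4830 + 2*(-1/22)) = 2119/(4830 - 1/11) = 2119/(53129/11) = 2119*(11/53129) = 23309/53129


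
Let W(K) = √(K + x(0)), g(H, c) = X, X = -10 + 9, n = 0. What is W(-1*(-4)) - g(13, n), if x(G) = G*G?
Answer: 3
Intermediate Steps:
x(G) = G²
X = -1
g(H, c) = -1
W(K) = √K (W(K) = √(K + 0²) = √(K + 0) = √K)
W(-1*(-4)) - g(13, n) = √(-1*(-4)) - 1*(-1) = √4 + 1 = 2 + 1 = 3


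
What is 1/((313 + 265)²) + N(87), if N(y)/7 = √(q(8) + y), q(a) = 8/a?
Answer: 1/334084 + 14*√22 ≈ 65.666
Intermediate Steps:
N(y) = 7*√(1 + y) (N(y) = 7*√(8/8 + y) = 7*√(8*(⅛) + y) = 7*√(1 + y))
1/((313 + 265)²) + N(87) = 1/((313 + 265)²) + 7*√(1 + 87) = 1/(578²) + 7*√88 = 1/334084 + 7*(2*√22) = 1/334084 + 14*√22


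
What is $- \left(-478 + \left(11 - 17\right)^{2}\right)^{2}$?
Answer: $-195364$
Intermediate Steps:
$- \left(-478 + \left(11 - 17\right)^{2}\right)^{2} = - \left(-478 + \left(-6\right)^{2}\right)^{2} = - \left(-478 + 36\right)^{2} = - \left(-442\right)^{2} = \left(-1\right) 195364 = -195364$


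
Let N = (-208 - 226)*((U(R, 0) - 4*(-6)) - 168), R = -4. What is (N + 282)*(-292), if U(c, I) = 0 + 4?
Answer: -17824264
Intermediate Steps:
U(c, I) = 4
N = 60760 (N = (-208 - 226)*((4 - 4*(-6)) - 168) = -434*((4 + 24) - 168) = -434*(28 - 168) = -434*(-140) = 60760)
(N + 282)*(-292) = (60760 + 282)*(-292) = 61042*(-292) = -17824264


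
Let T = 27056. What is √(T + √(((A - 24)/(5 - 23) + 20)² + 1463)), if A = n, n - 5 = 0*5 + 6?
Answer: √(974016 + 2*√613141)/6 ≈ 164.62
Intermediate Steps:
n = 11 (n = 5 + (0*5 + 6) = 5 + (0 + 6) = 5 + 6 = 11)
A = 11
√(T + √(((A - 24)/(5 - 23) + 20)² + 1463)) = √(27056 + √(((11 - 24)/(5 - 23) + 20)² + 1463)) = √(27056 + √((-13/(-18) + 20)² + 1463)) = √(27056 + √((-13*(-1/18) + 20)² + 1463)) = √(27056 + √((13/18 + 20)² + 1463)) = √(27056 + √((373/18)² + 1463)) = √(27056 + √(139129/324 + 1463)) = √(27056 + √(613141/324)) = √(27056 + √613141/18)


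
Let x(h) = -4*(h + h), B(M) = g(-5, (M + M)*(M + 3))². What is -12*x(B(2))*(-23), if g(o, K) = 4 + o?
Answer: -2208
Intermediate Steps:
B(M) = 1 (B(M) = (4 - 5)² = (-1)² = 1)
x(h) = -8*h
-12*x(B(2))*(-23) = -(-96)*(-23) = -12*(-8)*(-23) = 96*(-23) = -2208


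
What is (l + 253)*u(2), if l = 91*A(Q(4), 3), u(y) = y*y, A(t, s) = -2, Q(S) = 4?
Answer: 284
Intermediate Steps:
u(y) = y²
l = -182 (l = 91*(-2) = -182)
(l + 253)*u(2) = (-182 + 253)*2² = 71*4 = 284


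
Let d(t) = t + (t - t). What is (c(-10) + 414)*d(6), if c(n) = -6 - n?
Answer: 2508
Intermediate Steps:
d(t) = t (d(t) = t + 0 = t)
(c(-10) + 414)*d(6) = ((-6 - 1*(-10)) + 414)*6 = ((-6 + 10) + 414)*6 = (4 + 414)*6 = 418*6 = 2508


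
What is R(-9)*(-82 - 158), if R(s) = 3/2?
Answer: -360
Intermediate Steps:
R(s) = 3/2 (R(s) = 3*(1/2) = 3/2)
R(-9)*(-82 - 158) = 3*(-82 - 158)/2 = (3/2)*(-240) = -360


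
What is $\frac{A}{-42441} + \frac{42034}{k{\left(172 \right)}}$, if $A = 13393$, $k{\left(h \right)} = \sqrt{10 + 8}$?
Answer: $- \frac{13393}{42441} + \frac{21017 \sqrt{2}}{3} \approx 9907.2$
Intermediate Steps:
$k{\left(h \right)} = 3 \sqrt{2}$ ($k{\left(h \right)} = \sqrt{18} = 3 \sqrt{2}$)
$\frac{A}{-42441} + \frac{42034}{k{\left(172 \right)}} = \frac{13393}{-42441} + \frac{42034}{3 \sqrt{2}} = 13393 \left(- \frac{1}{42441}\right) + 42034 \frac{\sqrt{2}}{6} = - \frac{13393}{42441} + \frac{21017 \sqrt{2}}{3}$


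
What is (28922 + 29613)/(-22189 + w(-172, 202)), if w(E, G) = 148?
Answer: -58535/22041 ≈ -2.6557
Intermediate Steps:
(28922 + 29613)/(-22189 + w(-172, 202)) = (28922 + 29613)/(-22189 + 148) = 58535/(-22041) = 58535*(-1/22041) = -58535/22041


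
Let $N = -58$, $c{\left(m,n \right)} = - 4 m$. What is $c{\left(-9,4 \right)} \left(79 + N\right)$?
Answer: $756$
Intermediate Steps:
$c{\left(-9,4 \right)} \left(79 + N\right) = \left(-4\right) \left(-9\right) \left(79 - 58\right) = 36 \cdot 21 = 756$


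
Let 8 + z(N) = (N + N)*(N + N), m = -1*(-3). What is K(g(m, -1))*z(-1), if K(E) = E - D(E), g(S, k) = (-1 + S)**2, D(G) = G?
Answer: 0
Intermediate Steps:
m = 3
z(N) = -8 + 4*N**2 (z(N) = -8 + (N + N)*(N + N) = -8 + (2*N)*(2*N) = -8 + 4*N**2)
K(E) = 0 (K(E) = E - E = 0)
K(g(m, -1))*z(-1) = 0*(-8 + 4*(-1)**2) = 0*(-8 + 4*1) = 0*(-8 + 4) = 0*(-4) = 0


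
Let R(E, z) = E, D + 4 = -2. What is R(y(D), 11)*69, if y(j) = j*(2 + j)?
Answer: 1656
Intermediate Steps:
D = -6 (D = -4 - 2 = -6)
R(y(D), 11)*69 = -6*(2 - 6)*69 = -6*(-4)*69 = 24*69 = 1656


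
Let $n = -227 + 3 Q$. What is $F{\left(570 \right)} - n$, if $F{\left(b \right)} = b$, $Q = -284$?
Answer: $1649$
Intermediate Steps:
$n = -1079$ ($n = -227 + 3 \left(-284\right) = -227 - 852 = -1079$)
$F{\left(570 \right)} - n = 570 - -1079 = 570 + 1079 = 1649$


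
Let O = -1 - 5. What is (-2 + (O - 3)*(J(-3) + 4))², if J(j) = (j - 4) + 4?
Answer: 121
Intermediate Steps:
O = -6
J(j) = j (J(j) = (-4 + j) + 4 = j)
(-2 + (O - 3)*(J(-3) + 4))² = (-2 + (-6 - 3)*(-3 + 4))² = (-2 - 9*1)² = (-2 - 9)² = (-11)² = 121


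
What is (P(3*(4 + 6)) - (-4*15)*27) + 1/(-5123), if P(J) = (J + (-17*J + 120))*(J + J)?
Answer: -102357541/5123 ≈ -19980.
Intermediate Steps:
P(J) = 2*J*(120 - 16*J) (P(J) = (J + (120 - 17*J))*(2*J) = (120 - 16*J)*(2*J) = 2*J*(120 - 16*J))
(P(3*(4 + 6)) - (-4*15)*27) + 1/(-5123) = (16*(3*(4 + 6))*(15 - 6*(4 + 6)) - (-4*15)*27) + 1/(-5123) = (16*(3*10)*(15 - 6*10) - (-60)*27) - 1/5123 = (16*30*(15 - 2*30) - 1*(-1620)) - 1/5123 = (16*30*(15 - 60) + 1620) - 1/5123 = (16*30*(-45) + 1620) - 1/5123 = (-21600 + 1620) - 1/5123 = -19980 - 1/5123 = -102357541/5123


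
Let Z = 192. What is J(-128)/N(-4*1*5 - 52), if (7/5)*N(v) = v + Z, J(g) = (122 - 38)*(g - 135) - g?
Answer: -38437/150 ≈ -256.25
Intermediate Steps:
J(g) = -11340 + 83*g (J(g) = 84*(-135 + g) - g = (-11340 + 84*g) - g = -11340 + 83*g)
N(v) = 960/7 + 5*v/7 (N(v) = 5*(v + 192)/7 = 5*(192 + v)/7 = 960/7 + 5*v/7)
J(-128)/N(-4*1*5 - 52) = (-11340 + 83*(-128))/(960/7 + 5*(-4*1*5 - 52)/7) = (-11340 - 10624)/(960/7 + 5*(-4*5 - 52)/7) = -21964/(960/7 + 5*(-20 - 52)/7) = -21964/(960/7 + (5/7)*(-72)) = -21964/(960/7 - 360/7) = -21964/600/7 = -21964*7/600 = -38437/150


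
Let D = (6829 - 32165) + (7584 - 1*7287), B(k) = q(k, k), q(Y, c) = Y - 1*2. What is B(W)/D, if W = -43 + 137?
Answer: -92/25039 ≈ -0.0036743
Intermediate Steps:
W = 94
q(Y, c) = -2 + Y (q(Y, c) = Y - 2 = -2 + Y)
B(k) = -2 + k
D = -25039 (D = -25336 + (7584 - 7287) = -25336 + 297 = -25039)
B(W)/D = (-2 + 94)/(-25039) = 92*(-1/25039) = -92/25039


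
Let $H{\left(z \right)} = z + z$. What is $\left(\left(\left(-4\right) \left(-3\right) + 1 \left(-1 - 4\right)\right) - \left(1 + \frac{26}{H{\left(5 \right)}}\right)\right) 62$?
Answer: $\frac{1054}{5} \approx 210.8$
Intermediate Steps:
$H{\left(z \right)} = 2 z$
$\left(\left(\left(-4\right) \left(-3\right) + 1 \left(-1 - 4\right)\right) - \left(1 + \frac{26}{H{\left(5 \right)}}\right)\right) 62 = \left(\left(\left(-4\right) \left(-3\right) + 1 \left(-1 - 4\right)\right) - \left(1 + \frac{13}{5}\right)\right) 62 = \left(\left(12 + 1 \left(-5\right)\right) - \left(1 + \frac{26}{10}\right)\right) 62 = \left(\left(12 - 5\right) - \frac{18}{5}\right) 62 = \left(7 - \frac{18}{5}\right) 62 = \frac{17}{5} \cdot 62 = \frac{1054}{5}$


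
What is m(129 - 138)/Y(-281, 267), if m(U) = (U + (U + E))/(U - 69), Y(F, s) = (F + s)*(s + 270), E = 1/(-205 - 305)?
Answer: -9181/299066040 ≈ -3.0699e-5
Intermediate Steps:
E = -1/510 (E = 1/(-510) = -1/510 ≈ -0.0019608)
Y(F, s) = (270 + s)*(F + s) (Y(F, s) = (F + s)*(270 + s) = (270 + s)*(F + s))
m(U) = (-1/510 + 2*U)/(-69 + U) (m(U) = (U + (U - 1/510))/(U - 69) = (U + (-1/510 + U))/(-69 + U) = (-1/510 + 2*U)/(-69 + U))
m(129 - 138)/Y(-281, 267) = ((-1 + 1020*(129 - 138))/(510*(-69 + (129 - 138))))/(267**2 + 270*(-281) + 270*267 - 281*267) = ((-1 + 1020*(-9))/(510*(-69 - 9)))/(71289 - 75870 + 72090 - 75027) = ((1/510)*(-1 - 9180)/(-78))/(-7518) = ((1/510)*(-1/78)*(-9181))*(-1/7518) = (9181/39780)*(-1/7518) = -9181/299066040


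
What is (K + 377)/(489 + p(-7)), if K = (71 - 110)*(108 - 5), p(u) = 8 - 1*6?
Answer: -3640/491 ≈ -7.4134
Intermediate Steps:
p(u) = 2 (p(u) = 8 - 6 = 2)
K = -4017 (K = -39*103 = -4017)
(K + 377)/(489 + p(-7)) = (-4017 + 377)/(489 + 2) = -3640/491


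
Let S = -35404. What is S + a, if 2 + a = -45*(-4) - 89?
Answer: -35315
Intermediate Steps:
a = 89 (a = -2 + (-45*(-4) - 89) = -2 + (180 - 89) = -2 + 91 = 89)
S + a = -35404 + 89 = -35315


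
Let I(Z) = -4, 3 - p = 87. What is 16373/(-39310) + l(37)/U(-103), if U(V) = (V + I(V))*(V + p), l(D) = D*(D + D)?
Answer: -219976577/786553790 ≈ -0.27967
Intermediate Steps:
p = -84 (p = 3 - 1*87 = 3 - 87 = -84)
l(D) = 2*D**2 (l(D) = D*(2*D) = 2*D**2)
U(V) = (-84 + V)*(-4 + V) (U(V) = (V - 4)*(V - 84) = (-4 + V)*(-84 + V) = (-84 + V)*(-4 + V))
16373/(-39310) + l(37)/U(-103) = 16373/(-39310) + (2*37**2)/(336 + (-103)**2 - 88*(-103)) = 16373*(-1/39310) + (2*1369)/(336 + 10609 + 9064) = -16373/39310 + 2738/20009 = -219976577/786553790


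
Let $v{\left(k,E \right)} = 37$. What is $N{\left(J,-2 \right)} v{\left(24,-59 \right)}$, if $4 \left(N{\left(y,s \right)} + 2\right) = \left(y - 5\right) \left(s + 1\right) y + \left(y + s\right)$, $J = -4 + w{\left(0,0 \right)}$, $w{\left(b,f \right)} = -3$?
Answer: $- \frac{3737}{4} \approx -934.25$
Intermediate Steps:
$J = -7$ ($J = -4 - 3 = -7$)
$N{\left(y,s \right)} = -2 + \frac{s}{4} + \frac{y}{4} + \frac{y \left(1 + s\right) \left(-5 + y\right)}{4}$ ($N{\left(y,s \right)} = -2 + \frac{\left(y - 5\right) \left(s + 1\right) y + \left(y + s\right)}{4} = -2 + \frac{\left(-5 + y\right) \left(1 + s\right) y + \left(s + y\right)}{4} = -2 + \frac{\left(1 + s\right) \left(-5 + y\right) y + \left(s + y\right)}{4} = -2 + \frac{y \left(1 + s\right) \left(-5 + y\right) + \left(s + y\right)}{4} = -2 + \frac{s + y + y \left(1 + s\right) \left(-5 + y\right)}{4} = -2 + \left(\frac{s}{4} + \frac{y}{4} + \frac{y \left(1 + s\right) \left(-5 + y\right)}{4}\right) = -2 + \frac{s}{4} + \frac{y}{4} + \frac{y \left(1 + s\right) \left(-5 + y\right)}{4}$)
$N{\left(J,-2 \right)} v{\left(24,-59 \right)} = \left(-2 - -7 + \frac{1}{4} \left(-2\right) + \frac{\left(-7\right)^{2}}{4} - \left(- \frac{5}{2}\right) \left(-7\right) + \frac{1}{4} \left(-2\right) \left(-7\right)^{2}\right) 37 = \left(-2 + 7 - \frac{1}{2} + \frac{1}{4} \cdot 49 - \frac{35}{2} + \frac{1}{4} \left(-2\right) 49\right) 37 = \left(-2 + 7 - \frac{1}{2} + \frac{49}{4} - \frac{35}{2} - \frac{49}{2}\right) 37 = \left(- \frac{101}{4}\right) 37 = - \frac{3737}{4}$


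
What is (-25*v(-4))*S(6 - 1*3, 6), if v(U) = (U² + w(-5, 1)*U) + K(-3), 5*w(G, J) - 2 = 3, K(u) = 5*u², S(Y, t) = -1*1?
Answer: 1425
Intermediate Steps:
S(Y, t) = -1
w(G, J) = 1 (w(G, J) = ⅖ + (⅕)*3 = ⅖ + ⅗ = 1)
v(U) = 45 + U + U² (v(U) = (U² + 1*U) + 5*(-3)² = (U² + U) + 5*9 = (U + U²) + 45 = 45 + U + U²)
(-25*v(-4))*S(6 - 1*3, 6) = -25*(45 - 4 + (-4)²)*(-1) = -25*(45 - 4 + 16)*(-1) = -25*57*(-1) = -1425*(-1) = 1425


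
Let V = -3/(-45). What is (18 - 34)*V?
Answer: -16/15 ≈ -1.0667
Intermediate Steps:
V = 1/15 (V = -3*(-1/45) = 1/15 ≈ 0.066667)
(18 - 34)*V = (18 - 34)*(1/15) = -16*1/15 = -16/15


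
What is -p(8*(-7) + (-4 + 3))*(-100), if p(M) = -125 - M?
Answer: -6800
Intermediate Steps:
-p(8*(-7) + (-4 + 3))*(-100) = -(-125 - (8*(-7) + (-4 + 3)))*(-100) = -(-125 - (-56 - 1))*(-100) = -(-125 - 1*(-57))*(-100) = -(-125 + 57)*(-100) = -(-68)*(-100) = -1*6800 = -6800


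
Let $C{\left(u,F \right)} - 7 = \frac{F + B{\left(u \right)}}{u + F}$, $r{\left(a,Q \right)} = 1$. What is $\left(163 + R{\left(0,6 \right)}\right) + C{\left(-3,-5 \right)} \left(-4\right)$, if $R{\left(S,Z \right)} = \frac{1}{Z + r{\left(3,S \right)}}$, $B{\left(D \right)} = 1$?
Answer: $\frac{932}{7} \approx 133.14$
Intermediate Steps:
$R{\left(S,Z \right)} = \frac{1}{1 + Z}$ ($R{\left(S,Z \right)} = \frac{1}{Z + 1} = \frac{1}{1 + Z}$)
$C{\left(u,F \right)} = 7 + \frac{1 + F}{F + u}$ ($C{\left(u,F \right)} = 7 + \frac{F + 1}{u + F} = 7 + \frac{1 + F}{F + u}$)
$\left(163 + R{\left(0,6 \right)}\right) + C{\left(-3,-5 \right)} \left(-4\right) = \left(163 + \frac{1}{1 + 6}\right) + \frac{1 + 7 \left(-3\right) + 8 \left(-5\right)}{-5 - 3} \left(-4\right) = \left(163 + \frac{1}{7}\right) + \frac{1 - 21 - 40}{-8} \left(-4\right) = \left(163 + \frac{1}{7}\right) + \left(- \frac{1}{8}\right) \left(-60\right) \left(-4\right) = \frac{1142}{7} + \frac{15}{2} \left(-4\right) = \frac{1142}{7} - 30 = \frac{932}{7}$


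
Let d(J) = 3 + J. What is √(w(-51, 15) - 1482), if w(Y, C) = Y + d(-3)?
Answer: I*√1533 ≈ 39.154*I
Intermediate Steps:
w(Y, C) = Y (w(Y, C) = Y + (3 - 3) = Y + 0 = Y)
√(w(-51, 15) - 1482) = √(-51 - 1482) = √(-1533) = I*√1533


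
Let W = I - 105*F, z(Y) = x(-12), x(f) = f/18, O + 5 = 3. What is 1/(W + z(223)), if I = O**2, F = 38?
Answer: -3/11960 ≈ -0.00025084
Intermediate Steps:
O = -2 (O = -5 + 3 = -2)
x(f) = f/18 (x(f) = f*(1/18) = f/18)
I = 4 (I = (-2)**2 = 4)
z(Y) = -2/3 (z(Y) = (1/18)*(-12) = -2/3)
W = -3986 (W = 4 - 105*38 = 4 - 3990 = -3986)
1/(W + z(223)) = 1/(-3986 - 2/3) = 1/(-11960/3) = -3/11960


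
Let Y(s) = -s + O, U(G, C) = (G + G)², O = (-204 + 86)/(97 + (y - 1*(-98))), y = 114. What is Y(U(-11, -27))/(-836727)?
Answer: 149674/258548643 ≈ 0.00057890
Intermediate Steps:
O = -118/309 (O = (-204 + 86)/(97 + (114 - 1*(-98))) = -118/(97 + (114 + 98)) = -118/(97 + 212) = -118/309 ≈ -0.38188)
U(G, C) = 4*G² (U(G, C) = (2*G)² = 4*G²)
Y(s) = -118/309 - s (Y(s) = -s - 118/309 = -118/309 - s)
Y(U(-11, -27))/(-836727) = (-118/309 - 4*(-11)²)/(-836727) = (-118/309 - 4*121)*(-1/836727) = (-118/309 - 1*484)*(-1/836727) = (-118/309 - 484)*(-1/836727) = -149674/309*(-1/836727) = 149674/258548643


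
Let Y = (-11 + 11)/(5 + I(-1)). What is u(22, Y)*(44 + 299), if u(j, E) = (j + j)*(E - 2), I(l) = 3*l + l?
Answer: -30184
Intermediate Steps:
I(l) = 4*l
Y = 0 (Y = (-11 + 11)/(5 + 4*(-1)) = 0/(5 - 4) = 0/1 = 0*1 = 0)
u(j, E) = 2*j*(-2 + E) (u(j, E) = (2*j)*(-2 + E) = 2*j*(-2 + E))
u(22, Y)*(44 + 299) = (2*22*(-2 + 0))*(44 + 299) = (2*22*(-2))*343 = -88*343 = -30184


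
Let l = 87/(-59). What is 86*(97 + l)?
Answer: 484696/59 ≈ 8215.2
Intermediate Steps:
l = -87/59 (l = 87*(-1/59) = -87/59 ≈ -1.4746)
86*(97 + l) = 86*(97 - 87/59) = 86*(5636/59) = 484696/59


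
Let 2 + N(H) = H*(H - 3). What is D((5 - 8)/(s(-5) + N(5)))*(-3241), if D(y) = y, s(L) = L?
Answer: 3241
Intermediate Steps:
N(H) = -2 + H*(-3 + H) (N(H) = -2 + H*(H - 3) = -2 + H*(-3 + H))
D((5 - 8)/(s(-5) + N(5)))*(-3241) = ((5 - 8)/(-5 + (-2 + 5² - 3*5)))*(-3241) = -3/(-5 + (-2 + 25 - 15))*(-3241) = -3/(-5 + 8)*(-3241) = -3/3*(-3241) = -3*⅓*(-3241) = -1*(-3241) = 3241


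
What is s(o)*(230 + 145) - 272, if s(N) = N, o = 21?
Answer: 7603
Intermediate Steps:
s(o)*(230 + 145) - 272 = 21*(230 + 145) - 272 = 21*375 - 272 = 7875 - 272 = 7603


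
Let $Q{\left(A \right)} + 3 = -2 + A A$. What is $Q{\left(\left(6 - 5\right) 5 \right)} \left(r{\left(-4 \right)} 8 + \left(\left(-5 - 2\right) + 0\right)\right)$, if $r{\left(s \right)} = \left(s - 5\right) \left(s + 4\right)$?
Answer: $-140$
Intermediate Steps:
$r{\left(s \right)} = \left(-5 + s\right) \left(4 + s\right)$
$Q{\left(A \right)} = -5 + A^{2}$ ($Q{\left(A \right)} = -3 + \left(-2 + A A\right) = -3 + \left(-2 + A^{2}\right) = -5 + A^{2}$)
$Q{\left(\left(6 - 5\right) 5 \right)} \left(r{\left(-4 \right)} 8 + \left(\left(-5 - 2\right) + 0\right)\right) = \left(-5 + \left(\left(6 - 5\right) 5\right)^{2}\right) \left(\left(-20 + \left(-4\right)^{2} - -4\right) 8 + \left(\left(-5 - 2\right) + 0\right)\right) = \left(-5 + \left(\left(6 - 5\right) 5\right)^{2}\right) \left(\left(-20 + 16 + 4\right) 8 + \left(-7 + 0\right)\right) = \left(-5 + \left(1 \cdot 5\right)^{2}\right) \left(0 \cdot 8 - 7\right) = \left(-5 + 5^{2}\right) \left(0 - 7\right) = \left(-5 + 25\right) \left(-7\right) = 20 \left(-7\right) = -140$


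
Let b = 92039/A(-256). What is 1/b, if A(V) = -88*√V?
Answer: -1408*I/92039 ≈ -0.015298*I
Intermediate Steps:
b = 92039*I/1408 (b = 92039/((-1408*I)) = 92039*(I/1408) = 92039*I/1408 ≈ 65.369*I)
1/b = 1/(92039*I/1408) = -1408*I/92039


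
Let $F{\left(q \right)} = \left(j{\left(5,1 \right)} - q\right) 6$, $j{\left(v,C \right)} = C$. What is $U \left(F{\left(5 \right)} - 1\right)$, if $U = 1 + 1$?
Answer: $-50$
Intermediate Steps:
$F{\left(q \right)} = 6 - 6 q$ ($F{\left(q \right)} = \left(1 - q\right) 6 = 6 - 6 q$)
$U = 2$
$U \left(F{\left(5 \right)} - 1\right) = 2 \left(\left(6 - 30\right) - 1\right) = 2 \left(-24 - 1\right) = 2 \left(-25\right) = -50$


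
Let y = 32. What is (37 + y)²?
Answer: 4761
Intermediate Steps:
(37 + y)² = (37 + 32)² = 69² = 4761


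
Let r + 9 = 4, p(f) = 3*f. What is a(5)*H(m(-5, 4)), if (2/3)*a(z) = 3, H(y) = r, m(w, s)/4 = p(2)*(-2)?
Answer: -45/2 ≈ -22.500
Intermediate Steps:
m(w, s) = -48 (m(w, s) = 4*((3*2)*(-2)) = 4*(6*(-2)) = 4*(-12) = -48)
r = -5 (r = -9 + 4 = -5)
H(y) = -5
a(z) = 9/2 (a(z) = (3/2)*3 = 9/2)
a(5)*H(m(-5, 4)) = (9/2)*(-5) = -45/2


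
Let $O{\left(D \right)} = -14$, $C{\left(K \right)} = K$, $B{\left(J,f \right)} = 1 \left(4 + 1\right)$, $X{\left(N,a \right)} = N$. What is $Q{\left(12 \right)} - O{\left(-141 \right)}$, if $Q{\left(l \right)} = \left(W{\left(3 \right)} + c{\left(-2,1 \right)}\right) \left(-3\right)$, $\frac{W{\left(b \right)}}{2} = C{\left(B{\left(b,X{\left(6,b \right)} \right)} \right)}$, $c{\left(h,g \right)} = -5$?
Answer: $-1$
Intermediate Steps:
$B{\left(J,f \right)} = 5$ ($B{\left(J,f \right)} = 1 \cdot 5 = 5$)
$W{\left(b \right)} = 10$ ($W{\left(b \right)} = 2 \cdot 5 = 10$)
$Q{\left(l \right)} = -15$ ($Q{\left(l \right)} = \left(10 - 5\right) \left(-3\right) = 5 \left(-3\right) = -15$)
$Q{\left(12 \right)} - O{\left(-141 \right)} = -15 - -14 = -15 + 14 = -1$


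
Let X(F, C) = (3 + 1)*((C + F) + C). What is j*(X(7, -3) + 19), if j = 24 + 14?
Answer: 874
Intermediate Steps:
j = 38
X(F, C) = 4*F + 8*C (X(F, C) = 4*(F + 2*C) = 4*F + 8*C)
j*(X(7, -3) + 19) = 38*((4*7 + 8*(-3)) + 19) = 38*((28 - 24) + 19) = 38*(4 + 19) = 38*23 = 874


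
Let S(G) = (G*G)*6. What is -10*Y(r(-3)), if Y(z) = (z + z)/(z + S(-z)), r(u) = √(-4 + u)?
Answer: -20/253 + 120*I*√7/253 ≈ -0.079051 + 1.2549*I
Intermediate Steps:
S(G) = 6*G² (S(G) = G²*6 = 6*G²)
Y(z) = 2*z/(z + 6*z²) (Y(z) = (z + z)/(z + 6*(-z)²) = (2*z)/(z + 6*z²) = 2*z/(z + 6*z²))
-10*Y(r(-3)) = -20/(1 + 6*√(-4 - 3)) = -20/(1 + 6*√(-7)) = -20/(1 + 6*(I*√7)) = -20/(1 + 6*I*√7)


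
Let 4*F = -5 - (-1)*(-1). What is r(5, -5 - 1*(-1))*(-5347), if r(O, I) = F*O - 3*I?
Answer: -48123/2 ≈ -24062.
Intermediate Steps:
F = -3/2 (F = (-5 - (-1)*(-1))/4 = (-5 - 1*1)/4 = (-5 - 1)/4 = (¼)*(-6) = -3/2 ≈ -1.5000)
r(O, I) = -3*I - 3*O/2 (r(O, I) = -3*O/2 - 3*I = -3*I - 3*O/2)
r(5, -5 - 1*(-1))*(-5347) = (-3*(-5 - 1*(-1)) - 3/2*5)*(-5347) = (-3*(-5 + 1) - 15/2)*(-5347) = (-3*(-4) - 15/2)*(-5347) = (12 - 15/2)*(-5347) = (9/2)*(-5347) = -48123/2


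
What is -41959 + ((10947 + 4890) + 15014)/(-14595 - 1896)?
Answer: -691976720/16491 ≈ -41961.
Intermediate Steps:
-41959 + ((10947 + 4890) + 15014)/(-14595 - 1896) = -41959 + (15837 + 15014)/(-16491) = -41959 + 30851*(-1/16491) = -41959 - 30851/16491 = -691976720/16491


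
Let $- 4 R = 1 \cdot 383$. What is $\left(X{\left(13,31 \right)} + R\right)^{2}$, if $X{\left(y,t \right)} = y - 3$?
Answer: $\frac{117649}{16} \approx 7353.1$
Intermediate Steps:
$X{\left(y,t \right)} = -3 + y$ ($X{\left(y,t \right)} = y - 3 = -3 + y$)
$R = - \frac{383}{4}$ ($R = - \frac{1 \cdot 383}{4} = \left(- \frac{1}{4}\right) 383 = - \frac{383}{4} \approx -95.75$)
$\left(X{\left(13,31 \right)} + R\right)^{2} = \left(\left(-3 + 13\right) - \frac{383}{4}\right)^{2} = \left(10 - \frac{383}{4}\right)^{2} = \left(- \frac{343}{4}\right)^{2} = \frac{117649}{16}$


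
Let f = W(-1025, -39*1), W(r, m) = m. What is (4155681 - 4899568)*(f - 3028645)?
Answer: 2252998654708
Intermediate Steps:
f = -39 (f = -39*1 = -39)
(4155681 - 4899568)*(f - 3028645) = (4155681 - 4899568)*(-39 - 3028645) = -743887*(-3028684) = 2252998654708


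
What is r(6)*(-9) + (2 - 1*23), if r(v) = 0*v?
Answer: -21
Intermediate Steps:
r(v) = 0
r(6)*(-9) + (2 - 1*23) = 0*(-9) + (2 - 1*23) = 0 + (2 - 23) = 0 - 21 = -21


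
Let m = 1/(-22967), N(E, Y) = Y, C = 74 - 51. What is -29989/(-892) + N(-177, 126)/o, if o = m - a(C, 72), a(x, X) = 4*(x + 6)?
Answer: 77314577033/2376442316 ≈ 32.534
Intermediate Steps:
C = 23
a(x, X) = 24 + 4*x (a(x, X) = 4*(6 + x) = 24 + 4*x)
m = -1/22967 ≈ -4.3541e-5
o = -2664173/22967 (o = -1/22967 - (24 + 4*23) = -1/22967 - (24 + 92) = -1/22967 - 1*116 = -1/22967 - 116 = -2664173/22967 ≈ -116.00)
-29989/(-892) + N(-177, 126)/o = -29989/(-892) + 126/(-2664173/22967) = -29989*(-1/892) + 126*(-22967/2664173) = 29989/892 - 2893842/2664173 = 77314577033/2376442316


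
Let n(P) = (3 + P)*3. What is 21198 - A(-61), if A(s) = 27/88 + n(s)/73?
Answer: 136189293/6424 ≈ 21200.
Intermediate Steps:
n(P) = 9 + 3*P
A(s) = 2763/6424 + 3*s/73 (A(s) = 27/88 + (9 + 3*s)/73 = 27*(1/88) + (9 + 3*s)*(1/73) = 27/88 + (9/73 + 3*s/73) = 2763/6424 + 3*s/73)
21198 - A(-61) = 21198 - (2763/6424 + (3/73)*(-61)) = 21198 - (2763/6424 - 183/73) = 21198 - 1*(-13341/6424) = 21198 + 13341/6424 = 136189293/6424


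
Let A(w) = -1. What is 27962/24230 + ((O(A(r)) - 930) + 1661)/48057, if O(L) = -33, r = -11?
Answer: 680341187/582210555 ≈ 1.1685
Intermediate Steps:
27962/24230 + ((O(A(r)) - 930) + 1661)/48057 = 27962/24230 + ((-33 - 930) + 1661)/48057 = 27962*(1/24230) + (-963 + 1661)*(1/48057) = 13981/12115 + 698*(1/48057) = 13981/12115 + 698/48057 = 680341187/582210555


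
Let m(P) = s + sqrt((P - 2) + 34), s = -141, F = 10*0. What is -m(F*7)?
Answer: 141 - 4*sqrt(2) ≈ 135.34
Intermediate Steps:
F = 0
m(P) = -141 + sqrt(32 + P) (m(P) = -141 + sqrt((P - 2) + 34) = -141 + sqrt((-2 + P) + 34) = -141 + sqrt(32 + P))
-m(F*7) = -(-141 + sqrt(32 + 0*7)) = -(-141 + sqrt(32 + 0)) = -(-141 + sqrt(32)) = -(-141 + 4*sqrt(2)) = 141 - 4*sqrt(2)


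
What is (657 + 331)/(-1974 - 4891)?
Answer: -988/6865 ≈ -0.14392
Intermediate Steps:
(657 + 331)/(-1974 - 4891) = 988/(-6865) = 988*(-1/6865) = -988/6865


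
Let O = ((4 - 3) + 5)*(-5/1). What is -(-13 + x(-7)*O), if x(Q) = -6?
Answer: -167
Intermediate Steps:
O = -30 (O = (1 + 5)*(-5*1) = 6*(-5) = -30)
-(-13 + x(-7)*O) = -(-13 - 6*(-30)) = -(-13 + 180) = -1*167 = -167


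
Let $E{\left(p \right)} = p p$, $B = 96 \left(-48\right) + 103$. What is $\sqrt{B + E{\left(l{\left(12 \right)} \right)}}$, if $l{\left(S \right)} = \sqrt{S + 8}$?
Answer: $i \sqrt{4485} \approx 66.97 i$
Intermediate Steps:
$B = -4505$ ($B = -4608 + 103 = -4505$)
$l{\left(S \right)} = \sqrt{8 + S}$
$E{\left(p \right)} = p^{2}$
$\sqrt{B + E{\left(l{\left(12 \right)} \right)}} = \sqrt{-4505 + \left(\sqrt{8 + 12}\right)^{2}} = \sqrt{-4505 + \left(\sqrt{20}\right)^{2}} = \sqrt{-4505 + \left(2 \sqrt{5}\right)^{2}} = \sqrt{-4505 + 20} = \sqrt{-4485} = i \sqrt{4485}$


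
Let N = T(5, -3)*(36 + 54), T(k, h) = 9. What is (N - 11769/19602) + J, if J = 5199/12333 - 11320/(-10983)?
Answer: 79738459515409/98339124114 ≈ 810.85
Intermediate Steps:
J = 65570059/45151113 (J = 5199*(1/12333) - 11320*(-1/10983) = 1733/4111 + 11320/10983 = 65570059/45151113 ≈ 1.4522)
N = 810 (N = 9*(36 + 54) = 9*90 = 810)
(N - 11769/19602) + J = (810 - 11769/19602) + 65570059/45151113 = (810 - 11769*1/19602) + 65570059/45151113 = (810 - 3923/6534) + 65570059/45151113 = 5288617/6534 + 65570059/45151113 = 79738459515409/98339124114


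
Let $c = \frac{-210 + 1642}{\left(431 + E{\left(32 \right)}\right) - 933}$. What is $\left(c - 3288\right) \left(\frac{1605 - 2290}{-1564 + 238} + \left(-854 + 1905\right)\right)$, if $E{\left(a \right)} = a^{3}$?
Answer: $- \frac{36980326269434}{10696179} \approx -3.4573 \cdot 10^{6}$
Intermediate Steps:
$c = \frac{716}{16133}$ ($c = \frac{-210 + 1642}{\left(431 + 32^{3}\right) - 933} = \frac{1432}{\left(431 + 32768\right) - 933} = \frac{1432}{33199 - 933} = \frac{1432}{32266} = 1432 \cdot \frac{1}{32266} = \frac{716}{16133} \approx 0.044381$)
$\left(c - 3288\right) \left(\frac{1605 - 2290}{-1564 + 238} + \left(-854 + 1905\right)\right) = \left(\frac{716}{16133} - 3288\right) \left(\frac{1605 - 2290}{-1564 + 238} + \left(-854 + 1905\right)\right) = - \frac{53044588 \left(- \frac{685}{-1326} + 1051\right)}{16133} = - \frac{53044588 \left(\left(-685\right) \left(- \frac{1}{1326}\right) + 1051\right)}{16133} = - \frac{53044588 \left(\frac{685}{1326} + 1051\right)}{16133} = \left(- \frac{53044588}{16133}\right) \frac{1394311}{1326} = - \frac{36980326269434}{10696179}$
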